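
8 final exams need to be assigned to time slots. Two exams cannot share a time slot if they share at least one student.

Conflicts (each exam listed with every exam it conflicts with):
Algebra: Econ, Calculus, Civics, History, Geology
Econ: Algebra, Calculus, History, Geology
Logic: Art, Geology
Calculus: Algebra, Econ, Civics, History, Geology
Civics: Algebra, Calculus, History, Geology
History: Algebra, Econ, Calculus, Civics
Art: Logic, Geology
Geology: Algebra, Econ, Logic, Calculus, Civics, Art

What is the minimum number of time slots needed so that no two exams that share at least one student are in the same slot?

4

Algebra, Calculus, Civics, Geology are mutually in conflict, so at least 4 time slots are needed.
4 time slots suffice: time slot 1 → {History, Geology}; time slot 2 → {Algebra, Art}; time slot 3 → {Logic, Calculus}; time slot 4 → {Econ, Civics}. Each listed conflict is separated.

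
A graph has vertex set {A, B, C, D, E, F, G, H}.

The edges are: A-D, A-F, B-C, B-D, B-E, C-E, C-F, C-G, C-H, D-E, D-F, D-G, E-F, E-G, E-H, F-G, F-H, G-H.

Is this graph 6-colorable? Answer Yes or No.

The chromatic number is 5. C, E, F, G, H form a clique, so at least 5 colors are needed.
A valid assignment using 5 colors: A=blue, B=red, C=yellow, D=yellow, E=blue, F=red, G=green, H=purple.
Since 6 ≥ 5, a proper 6-coloring certainly exists.

Yes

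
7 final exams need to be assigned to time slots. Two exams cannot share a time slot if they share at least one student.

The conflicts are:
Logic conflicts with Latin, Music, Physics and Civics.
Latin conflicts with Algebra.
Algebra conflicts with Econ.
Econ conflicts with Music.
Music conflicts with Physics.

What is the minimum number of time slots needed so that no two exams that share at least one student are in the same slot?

Logic, Music, Physics pairwise conflict, so at least 3 time slots are needed.
3 time slots suffice: time slot 1 → {Logic, Econ}; time slot 2 → {Latin, Music, Civics}; time slot 3 → {Algebra, Physics}. Each listed conflict is separated.

3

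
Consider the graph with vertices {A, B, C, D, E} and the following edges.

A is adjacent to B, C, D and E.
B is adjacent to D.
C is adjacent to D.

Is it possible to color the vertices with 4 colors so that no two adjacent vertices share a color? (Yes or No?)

The chromatic number is 3. A, B, D are pairwise adjacent, so at least 3 colors are needed.
A valid assignment using 3 colors: A=1, B=3, C=3, D=2, E=2.
Since 4 ≥ 3, a proper 4-coloring certainly exists.

Yes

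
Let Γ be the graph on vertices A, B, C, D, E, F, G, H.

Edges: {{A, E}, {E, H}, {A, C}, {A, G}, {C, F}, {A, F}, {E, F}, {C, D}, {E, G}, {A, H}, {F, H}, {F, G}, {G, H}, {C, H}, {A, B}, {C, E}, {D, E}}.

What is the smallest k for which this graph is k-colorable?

A, E, F, G, H are pairwise adjacent (a clique of size 5), so at least 5 colors are needed.
One proper 5-coloring: A=red, B=blue, C=purple, D=red, E=blue, F=yellow, G=purple, H=green. Each edge has distinct colors on its endpoints.

5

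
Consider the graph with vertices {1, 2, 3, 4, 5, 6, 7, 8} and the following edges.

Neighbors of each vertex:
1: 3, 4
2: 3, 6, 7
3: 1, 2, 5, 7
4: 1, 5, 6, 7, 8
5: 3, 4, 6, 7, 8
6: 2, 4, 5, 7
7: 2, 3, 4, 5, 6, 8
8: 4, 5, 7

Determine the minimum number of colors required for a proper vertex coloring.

4, 5, 7, 8 are pairwise adjacent (a clique of size 4), so at least 4 colors are needed.
4 colors suffice: 1=a, 2=c, 3=b, 4=b, 5=c, 6=d, 7=a, 8=d. Every edge joins two different colors.

4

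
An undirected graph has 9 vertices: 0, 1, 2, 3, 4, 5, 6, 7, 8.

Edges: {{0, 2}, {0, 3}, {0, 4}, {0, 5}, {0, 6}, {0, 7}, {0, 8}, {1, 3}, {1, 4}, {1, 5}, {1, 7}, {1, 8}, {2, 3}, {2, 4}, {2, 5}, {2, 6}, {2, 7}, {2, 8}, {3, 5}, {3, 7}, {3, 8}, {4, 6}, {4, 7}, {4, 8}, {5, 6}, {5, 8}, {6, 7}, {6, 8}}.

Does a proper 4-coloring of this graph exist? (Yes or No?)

No

0, 2, 4, 6, 7 form a clique, so at least 5 colors are needed.
So 4 colors are not enough.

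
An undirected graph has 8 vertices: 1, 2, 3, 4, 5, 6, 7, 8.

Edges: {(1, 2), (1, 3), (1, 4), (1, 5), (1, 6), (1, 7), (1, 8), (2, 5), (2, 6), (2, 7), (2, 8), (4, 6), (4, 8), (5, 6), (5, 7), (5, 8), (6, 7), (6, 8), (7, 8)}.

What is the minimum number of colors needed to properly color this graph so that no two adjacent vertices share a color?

1, 2, 5, 6, 7, 8 are pairwise adjacent (a clique of size 6), so at least 6 colors are needed.
6 colors suffice: color red → {1}; color blue → {3, 6}; color green → {8}; color yellow → {2, 4}; color purple → {7}; color orange → {5}. Every edge joins two different colors.

6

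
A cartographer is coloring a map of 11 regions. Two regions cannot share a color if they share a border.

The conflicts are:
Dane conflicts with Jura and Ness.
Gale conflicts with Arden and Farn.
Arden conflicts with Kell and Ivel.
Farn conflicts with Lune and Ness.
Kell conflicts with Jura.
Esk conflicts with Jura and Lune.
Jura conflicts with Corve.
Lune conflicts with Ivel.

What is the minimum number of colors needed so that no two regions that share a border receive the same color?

3

The cycle Arden-Gale-Farn-Lune-Ivel-Arden has odd length 5, so it cannot be 2-colored; at least 3 colors are needed.
3 colors suffice: color 1 → {Arden, Jura, Lune, Ness}; color 2 → {Dane, Farn, Kell, Esk, Corve, Ivel}; color 3 → {Gale}. No two conflicting regions share a color.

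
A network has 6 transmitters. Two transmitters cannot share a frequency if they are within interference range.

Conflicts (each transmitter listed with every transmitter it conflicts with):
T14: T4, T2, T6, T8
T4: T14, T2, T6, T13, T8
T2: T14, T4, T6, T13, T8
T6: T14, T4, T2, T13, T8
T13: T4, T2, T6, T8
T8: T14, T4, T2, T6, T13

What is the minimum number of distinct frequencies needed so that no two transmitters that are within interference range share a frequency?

5

T14, T4, T2, T6, T8 all conflict with each other, so at least 5 frequencies are needed.
5 frequencies suffice: T14=5, T4=3, T2=2, T6=4, T13=5, T8=1. Each listed conflict is separated.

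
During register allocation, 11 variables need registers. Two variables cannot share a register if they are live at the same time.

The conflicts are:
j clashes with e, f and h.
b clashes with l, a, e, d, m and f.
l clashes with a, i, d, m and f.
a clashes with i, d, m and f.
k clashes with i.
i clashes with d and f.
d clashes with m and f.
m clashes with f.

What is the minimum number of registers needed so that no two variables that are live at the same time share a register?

b, l, a, d, m, f pairwise conflict, so at least 6 registers are needed.
6 registers suffice: register 1 → {e, k, f, h}; register 2 → {j, a}; register 3 → {d}; register 4 → {b, i}; register 5 → {l}; register 6 → {m}. Each listed conflict is separated.

6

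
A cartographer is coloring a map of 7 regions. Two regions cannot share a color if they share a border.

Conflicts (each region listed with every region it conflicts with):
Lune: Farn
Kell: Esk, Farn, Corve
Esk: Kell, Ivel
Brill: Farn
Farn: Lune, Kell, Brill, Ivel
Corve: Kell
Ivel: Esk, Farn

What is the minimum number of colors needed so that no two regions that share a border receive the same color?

2

Brill and Farn conflict, so at least 2 colors are needed.
A valid assignment using 2 colors: Lune=2, Kell=2, Esk=1, Brill=2, Farn=1, Corve=1, Ivel=2. No two conflicting regions share a color.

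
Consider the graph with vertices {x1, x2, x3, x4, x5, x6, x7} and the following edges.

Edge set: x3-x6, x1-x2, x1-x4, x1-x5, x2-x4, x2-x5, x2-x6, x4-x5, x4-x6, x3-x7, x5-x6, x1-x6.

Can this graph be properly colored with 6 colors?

Yes

The chromatic number is 5. x1, x2, x4, x5, x6 form a clique, so at least 5 colors are needed.
A valid assignment using 5 colors: x1=purple, x2=green, x3=blue, x4=yellow, x5=blue, x6=red, x7=red.
Since 6 ≥ 5, a proper 6-coloring certainly exists.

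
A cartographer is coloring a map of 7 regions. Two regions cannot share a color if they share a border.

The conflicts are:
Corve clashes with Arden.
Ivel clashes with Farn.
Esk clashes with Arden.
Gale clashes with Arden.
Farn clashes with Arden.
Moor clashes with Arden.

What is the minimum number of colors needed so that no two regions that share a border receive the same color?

Moor and Arden conflict, so at least 2 colors are needed.
2 colors suffice: Corve=2, Ivel=1, Esk=2, Gale=2, Farn=2, Moor=2, Arden=1. Each listed conflict is separated.

2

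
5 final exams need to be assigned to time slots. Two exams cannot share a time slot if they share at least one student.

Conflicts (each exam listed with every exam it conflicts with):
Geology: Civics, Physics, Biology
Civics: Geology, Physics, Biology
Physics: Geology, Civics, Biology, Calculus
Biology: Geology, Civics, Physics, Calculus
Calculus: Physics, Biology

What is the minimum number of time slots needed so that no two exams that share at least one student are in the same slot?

4

Geology, Civics, Physics, Biology are mutually in conflict, so at least 4 time slots are needed.
4 time slots suffice: Geology=4, Civics=3, Physics=2, Biology=1, Calculus=3. Each listed conflict is separated.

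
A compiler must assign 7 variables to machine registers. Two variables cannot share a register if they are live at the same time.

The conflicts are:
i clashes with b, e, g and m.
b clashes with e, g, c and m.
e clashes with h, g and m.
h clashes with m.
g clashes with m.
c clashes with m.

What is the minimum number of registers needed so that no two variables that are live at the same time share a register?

i, b, e, g, m all conflict with each other, so at least 5 registers are needed.
A valid assignment using 5 registers: i=4, b=3, e=2, h=3, g=5, c=2, m=1. Each listed conflict is separated.

5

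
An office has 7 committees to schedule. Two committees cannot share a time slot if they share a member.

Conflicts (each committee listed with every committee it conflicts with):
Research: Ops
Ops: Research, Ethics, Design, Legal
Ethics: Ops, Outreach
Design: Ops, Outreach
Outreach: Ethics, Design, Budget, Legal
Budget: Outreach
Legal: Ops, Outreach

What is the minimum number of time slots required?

Outreach and Legal conflict, so at least 2 time slots are needed.
2 time slots suffice: Research=2, Ops=1, Ethics=2, Design=2, Outreach=1, Budget=2, Legal=2. Each listed conflict is separated.

2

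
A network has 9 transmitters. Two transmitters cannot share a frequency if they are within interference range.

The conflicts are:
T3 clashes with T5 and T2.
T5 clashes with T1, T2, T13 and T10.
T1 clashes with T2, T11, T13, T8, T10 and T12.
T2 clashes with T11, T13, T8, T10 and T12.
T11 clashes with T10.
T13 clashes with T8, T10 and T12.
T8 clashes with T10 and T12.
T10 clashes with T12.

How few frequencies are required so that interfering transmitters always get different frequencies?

6

T1, T2, T13, T8, T10, T12 pairwise conflict, so at least 6 frequencies are needed.
Using 6 frequencies: T3=2, T5=5, T1=2, T2=1, T11=4, T13=4, T8=5, T10=3, T12=6. Every pair that conflicts lands in different frequencies.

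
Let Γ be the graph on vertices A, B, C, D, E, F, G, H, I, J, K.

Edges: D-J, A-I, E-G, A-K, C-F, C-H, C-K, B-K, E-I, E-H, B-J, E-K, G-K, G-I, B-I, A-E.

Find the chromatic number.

3

E, G, K are mutually adjacent, so at least 3 colors are needed.
3 colors suffice: A=3, B=1, C=1, D=1, E=1, F=2, G=3, H=2, I=2, J=2, K=2. No two adjacent vertices share a color.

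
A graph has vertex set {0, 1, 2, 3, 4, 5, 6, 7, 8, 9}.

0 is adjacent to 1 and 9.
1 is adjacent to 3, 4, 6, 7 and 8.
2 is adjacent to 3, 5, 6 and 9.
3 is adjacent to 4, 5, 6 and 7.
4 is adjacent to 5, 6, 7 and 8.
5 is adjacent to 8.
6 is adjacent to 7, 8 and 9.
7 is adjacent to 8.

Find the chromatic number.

1, 4, 6, 7, 8 are pairwise adjacent (a clique of size 5), so at least 5 colors are needed.
5 colors suffice: color red → {0, 5, 6}; color blue → {2, 4}; color green → {1, 9}; color yellow → {3, 8}; color purple → {7}. Each edge has distinct colors on its endpoints.

5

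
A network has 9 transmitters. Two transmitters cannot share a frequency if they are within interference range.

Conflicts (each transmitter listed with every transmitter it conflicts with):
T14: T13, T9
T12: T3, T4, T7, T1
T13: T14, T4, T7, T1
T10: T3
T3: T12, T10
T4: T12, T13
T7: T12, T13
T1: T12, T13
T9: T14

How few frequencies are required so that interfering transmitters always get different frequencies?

2

T12 and T3 conflict, so at least 2 frequencies are needed.
2 frequencies suffice: T14=2, T12=1, T13=1, T10=1, T3=2, T4=2, T7=2, T1=2, T9=1. Every pair that conflicts lands in different frequencies.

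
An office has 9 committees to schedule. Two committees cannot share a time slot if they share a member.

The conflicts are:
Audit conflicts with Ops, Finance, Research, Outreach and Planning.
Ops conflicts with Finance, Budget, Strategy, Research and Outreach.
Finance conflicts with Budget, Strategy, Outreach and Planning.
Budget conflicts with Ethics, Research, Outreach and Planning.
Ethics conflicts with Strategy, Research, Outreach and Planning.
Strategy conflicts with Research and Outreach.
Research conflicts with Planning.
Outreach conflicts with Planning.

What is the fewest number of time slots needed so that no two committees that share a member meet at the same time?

Budget, Ethics, Outreach, Planning all conflict with each other, so at least 4 time slots are needed.
4 time slots suffice: time slot 1 → {Research, Outreach}; time slot 2 → {Audit, Budget, Strategy}; time slot 3 → {Ops, Planning}; time slot 4 → {Finance, Ethics}. Each listed conflict is separated.

4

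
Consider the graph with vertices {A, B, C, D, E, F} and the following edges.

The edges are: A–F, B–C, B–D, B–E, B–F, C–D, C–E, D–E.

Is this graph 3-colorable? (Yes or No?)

B, C, D, E form a clique, so at least 4 colors are needed.
So 3 colors are not enough.

No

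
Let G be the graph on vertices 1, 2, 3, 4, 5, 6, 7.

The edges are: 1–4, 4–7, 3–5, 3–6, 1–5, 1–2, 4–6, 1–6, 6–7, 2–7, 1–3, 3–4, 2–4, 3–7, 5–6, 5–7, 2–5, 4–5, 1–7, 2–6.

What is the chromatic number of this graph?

1, 3, 4, 5, 6, 7 are mutually adjacent (a clique of size 6), so at least 6 colors are needed.
One proper 6-coloring: 1=c, 2=f, 3=f, 4=b, 5=a, 6=d, 7=e. Every edge joins two different colors.

6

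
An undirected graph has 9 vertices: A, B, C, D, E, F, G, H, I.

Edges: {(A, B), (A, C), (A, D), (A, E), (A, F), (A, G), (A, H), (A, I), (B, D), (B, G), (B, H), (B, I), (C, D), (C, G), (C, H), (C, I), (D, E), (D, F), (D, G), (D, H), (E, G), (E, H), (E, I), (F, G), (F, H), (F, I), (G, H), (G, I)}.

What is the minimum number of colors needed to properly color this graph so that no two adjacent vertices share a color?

A, D, F, G, H form a clique, so at least 5 colors are needed.
5 colors suffice: A=blue, B=purple, C=purple, D=green, E=purple, F=purple, G=red, H=yellow, I=green. Each edge has distinct colors on its endpoints.

5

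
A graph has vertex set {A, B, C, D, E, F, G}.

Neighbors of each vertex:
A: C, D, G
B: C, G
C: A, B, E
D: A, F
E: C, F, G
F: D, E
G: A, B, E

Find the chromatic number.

3

The cycle E-G-A-D-F-E has odd length 5, so it cannot be 2-colored; at least 3 colors are needed.
3 colors suffice: color 1 → {A, B, E}; color 2 → {C, F, G}; color 3 → {D}. No two adjacent vertices share a color.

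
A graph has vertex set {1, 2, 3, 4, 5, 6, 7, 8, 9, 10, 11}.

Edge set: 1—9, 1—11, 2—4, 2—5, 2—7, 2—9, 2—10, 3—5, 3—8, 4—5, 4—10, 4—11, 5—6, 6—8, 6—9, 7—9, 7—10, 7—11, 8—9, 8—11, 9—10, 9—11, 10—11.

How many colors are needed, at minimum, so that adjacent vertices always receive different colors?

2, 7, 9, 10 form a clique, so at least 4 colors are needed.
One proper 4-coloring: 1=green, 2=blue, 3=blue, 4=yellow, 5=red, 6=blue, 7=yellow, 8=green, 9=red, 10=green, 11=blue. Every edge joins two different colors.

4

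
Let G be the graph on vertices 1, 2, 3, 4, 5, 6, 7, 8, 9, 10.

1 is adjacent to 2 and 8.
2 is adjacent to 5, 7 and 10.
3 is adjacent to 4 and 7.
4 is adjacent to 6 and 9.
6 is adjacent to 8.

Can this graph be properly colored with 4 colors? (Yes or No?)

Yes

The chromatic number is 3. The cycle 6-8-1-2-7-3-4-6 has odd length 7, so it cannot be 2-colored; at least 3 colors are needed.
One proper 3-coloring: 1=blue, 2=red, 3=blue, 4=red, 5=blue, 6=blue, 7=green, 8=red, 9=blue, 10=blue.
Since 4 ≥ 3, a proper 4-coloring certainly exists.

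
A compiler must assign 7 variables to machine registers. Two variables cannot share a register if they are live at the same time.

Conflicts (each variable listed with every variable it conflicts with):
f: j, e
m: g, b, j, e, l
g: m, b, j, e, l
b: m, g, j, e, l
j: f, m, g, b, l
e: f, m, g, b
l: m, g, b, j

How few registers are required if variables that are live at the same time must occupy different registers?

m, g, b, j, l are mutually in conflict, so at least 5 registers are needed.
5 registers suffice: register 1 → {f, m}; register 2 → {g}; register 3 → {j, e}; register 4 → {b}; register 5 → {l}. Every pair that conflicts lands in different registers.

5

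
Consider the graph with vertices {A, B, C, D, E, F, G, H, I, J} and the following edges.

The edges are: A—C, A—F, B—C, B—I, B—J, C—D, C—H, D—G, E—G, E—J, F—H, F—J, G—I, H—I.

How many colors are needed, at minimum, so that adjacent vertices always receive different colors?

3

The cycle J-F-H-C-B-J has odd length 5, so it cannot be 2-colored; at least 3 colors are needed.
3 colors suffice: color 1 → {C, E, F, I}; color 2 → {A, G, H, J}; color 3 → {B, D}. Every edge joins two different colors.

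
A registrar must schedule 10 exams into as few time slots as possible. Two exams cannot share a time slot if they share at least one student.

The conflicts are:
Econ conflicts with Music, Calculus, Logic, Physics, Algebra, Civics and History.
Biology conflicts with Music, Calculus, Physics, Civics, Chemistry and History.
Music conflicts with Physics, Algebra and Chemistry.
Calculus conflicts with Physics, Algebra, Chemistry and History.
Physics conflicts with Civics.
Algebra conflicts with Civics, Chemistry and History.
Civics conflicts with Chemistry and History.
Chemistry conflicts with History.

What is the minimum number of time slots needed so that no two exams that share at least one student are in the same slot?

4

Econ, Algebra, Civics, History pairwise conflict, so at least 4 time slots are needed.
A valid assignment using 4 time slots: Econ=1, Biology=2, Music=3, Calculus=3, Logic=2, Physics=4, Algebra=2, Civics=3, Chemistry=1, History=4. No two conflicting exams share a time slot.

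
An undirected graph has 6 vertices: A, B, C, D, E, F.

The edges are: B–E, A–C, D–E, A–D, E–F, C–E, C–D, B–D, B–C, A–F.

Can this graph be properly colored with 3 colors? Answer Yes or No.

B, C, D, E are mutually adjacent (a clique of size 4), so at least 4 colors are needed.
So 3 colors are not enough.

No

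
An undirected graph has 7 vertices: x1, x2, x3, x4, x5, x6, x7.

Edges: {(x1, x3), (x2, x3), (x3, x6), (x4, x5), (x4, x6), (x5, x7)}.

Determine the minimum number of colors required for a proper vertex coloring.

2

x4 and x5 are adjacent, so at least 2 colors are needed.
2 colors suffice: color 1 → {x3, x4, x7}; color 2 → {x1, x2, x5, x6}. No two adjacent vertices share a color.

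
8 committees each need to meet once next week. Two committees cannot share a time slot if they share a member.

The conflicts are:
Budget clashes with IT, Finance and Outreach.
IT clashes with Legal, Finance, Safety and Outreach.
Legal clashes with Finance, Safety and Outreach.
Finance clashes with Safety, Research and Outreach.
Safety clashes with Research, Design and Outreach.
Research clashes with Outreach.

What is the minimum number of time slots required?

5

IT, Legal, Finance, Safety, Outreach pairwise conflict, so at least 5 time slots are needed.
5 time slots suffice: time slot 1 → {Design, Outreach}; time slot 2 → {Finance}; time slot 3 → {Budget, Safety}; time slot 4 → {IT, Research}; time slot 5 → {Legal}. Each listed conflict is separated.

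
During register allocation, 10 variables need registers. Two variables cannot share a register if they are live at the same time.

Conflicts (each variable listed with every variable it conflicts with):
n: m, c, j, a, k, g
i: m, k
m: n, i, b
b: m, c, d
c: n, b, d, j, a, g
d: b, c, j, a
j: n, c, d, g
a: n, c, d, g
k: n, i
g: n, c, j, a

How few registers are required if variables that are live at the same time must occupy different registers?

n, c, j, g pairwise conflict, so at least 4 registers are needed.
4 registers suffice: register 1 → {n, i, d}; register 2 → {m, c, k}; register 3 → {b, j, a}; register 4 → {g}. No two conflicting variables share a register.

4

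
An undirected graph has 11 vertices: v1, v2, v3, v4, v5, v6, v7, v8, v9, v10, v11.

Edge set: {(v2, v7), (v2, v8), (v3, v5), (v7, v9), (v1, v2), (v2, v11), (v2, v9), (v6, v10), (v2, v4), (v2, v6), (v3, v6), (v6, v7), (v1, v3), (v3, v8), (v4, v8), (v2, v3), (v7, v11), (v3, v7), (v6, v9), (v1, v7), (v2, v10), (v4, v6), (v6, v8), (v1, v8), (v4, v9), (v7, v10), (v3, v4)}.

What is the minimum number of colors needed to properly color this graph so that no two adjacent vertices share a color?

5

v2, v3, v4, v6, v8 are pairwise adjacent (a clique of size 5), so at least 5 colors are needed.
A valid assignment using 5 colors: v1=3, v2=1, v3=4, v4=2, v5=1, v6=3, v7=2, v8=5, v9=4, v10=4, v11=3. Each edge has distinct colors on its endpoints.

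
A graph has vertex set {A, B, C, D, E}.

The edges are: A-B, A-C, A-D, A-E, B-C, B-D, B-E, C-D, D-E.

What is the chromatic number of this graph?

A, B, C, D are mutually adjacent (a clique of size 4), so at least 4 colors are needed.
A valid assignment using 4 colors: A=green, B=blue, C=yellow, D=red, E=yellow. Every edge joins two different colors.

4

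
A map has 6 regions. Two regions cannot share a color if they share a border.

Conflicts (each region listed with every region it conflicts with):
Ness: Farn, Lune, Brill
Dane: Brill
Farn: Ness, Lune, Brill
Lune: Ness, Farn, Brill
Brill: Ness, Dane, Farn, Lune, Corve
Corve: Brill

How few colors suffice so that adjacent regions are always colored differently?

4

Ness, Farn, Lune, Brill pairwise conflict, so at least 4 colors are needed.
4 colors suffice: color 1 → {Brill}; color 2 → {Ness, Dane, Corve}; color 3 → {Farn}; color 4 → {Lune}. Every pair that conflicts lands in different colors.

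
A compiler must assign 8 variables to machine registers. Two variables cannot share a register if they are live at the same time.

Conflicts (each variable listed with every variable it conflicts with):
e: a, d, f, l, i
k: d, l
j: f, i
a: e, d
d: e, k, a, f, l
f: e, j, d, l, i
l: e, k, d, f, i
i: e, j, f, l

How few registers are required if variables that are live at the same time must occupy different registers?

4

e, f, l, i pairwise conflict, so at least 4 registers are needed.
4 registers suffice: e=1, k=1, j=1, a=2, d=4, f=3, l=2, i=4. Every pair that conflicts lands in different registers.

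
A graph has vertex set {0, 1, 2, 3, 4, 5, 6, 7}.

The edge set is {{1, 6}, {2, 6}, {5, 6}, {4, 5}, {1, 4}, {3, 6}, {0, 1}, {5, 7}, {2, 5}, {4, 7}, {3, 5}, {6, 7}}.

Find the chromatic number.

3

4, 5, 7 form a triangle, so at least 3 colors are needed.
3 colors suffice: 0=b, 1=a, 2=c, 3=c, 4=b, 5=a, 6=b, 7=c. No two adjacent vertices share a color.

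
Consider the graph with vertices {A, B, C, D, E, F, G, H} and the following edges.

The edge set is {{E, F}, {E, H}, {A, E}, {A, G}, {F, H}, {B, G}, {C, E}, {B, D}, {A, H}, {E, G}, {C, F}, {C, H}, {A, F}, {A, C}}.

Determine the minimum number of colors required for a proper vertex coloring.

A, C, E, F, H form a clique, so at least 5 colors are needed.
A valid assignment using 5 colors: A=1, B=1, C=4, D=2, E=2, F=3, G=3, H=5. Every edge joins two different colors.

5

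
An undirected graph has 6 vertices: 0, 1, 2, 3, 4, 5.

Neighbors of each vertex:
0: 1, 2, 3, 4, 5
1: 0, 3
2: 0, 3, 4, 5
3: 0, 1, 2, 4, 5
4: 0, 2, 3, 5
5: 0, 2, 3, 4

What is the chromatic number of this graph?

0, 2, 3, 4, 5 are mutually adjacent (a clique of size 5), so at least 5 colors are needed.
5 colors suffice: color a → {3}; color b → {0}; color c → {1, 4}; color d → {5}; color e → {2}. No two adjacent vertices share a color.

5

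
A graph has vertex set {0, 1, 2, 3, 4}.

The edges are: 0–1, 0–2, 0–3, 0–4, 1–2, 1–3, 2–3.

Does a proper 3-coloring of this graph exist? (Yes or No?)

No

0, 1, 2, 3 are pairwise adjacent (a clique of size 4), so at least 4 colors are needed.
So 3 colors are not enough.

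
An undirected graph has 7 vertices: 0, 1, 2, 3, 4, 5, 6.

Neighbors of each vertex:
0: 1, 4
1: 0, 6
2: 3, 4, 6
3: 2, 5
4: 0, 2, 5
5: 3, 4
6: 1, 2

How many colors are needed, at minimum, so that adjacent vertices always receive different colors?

The cycle 1-6-2-4-0-1 has odd length 5, so it cannot be 2-colored; at least 3 colors are needed.
3 colors suffice: 0=c, 1=a, 2=a, 3=b, 4=b, 5=a, 6=b. Every edge joins two different colors.

3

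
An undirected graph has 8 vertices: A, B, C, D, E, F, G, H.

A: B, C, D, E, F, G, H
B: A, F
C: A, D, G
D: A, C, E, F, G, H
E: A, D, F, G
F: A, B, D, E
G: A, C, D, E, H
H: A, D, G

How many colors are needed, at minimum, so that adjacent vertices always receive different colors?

A, C, D, G are mutually adjacent (a clique of size 4), so at least 4 colors are needed.
4 colors suffice: A=1, B=2, C=4, D=2, E=4, F=3, G=3, H=4. Each edge has distinct colors on its endpoints.

4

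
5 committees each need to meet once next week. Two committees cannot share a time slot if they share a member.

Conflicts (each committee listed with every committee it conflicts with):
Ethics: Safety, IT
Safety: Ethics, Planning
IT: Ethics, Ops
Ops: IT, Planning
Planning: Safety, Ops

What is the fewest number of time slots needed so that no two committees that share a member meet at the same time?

The cycle IT-Ops-Planning-Safety-Ethics-IT has odd length 5, so it cannot be 2-colored; at least 3 time slots are needed.
3 time slots suffice: time slot 1 → {IT, Planning}; time slot 2 → {Ethics, Ops}; time slot 3 → {Safety}. Every pair that conflicts lands in different time slots.

3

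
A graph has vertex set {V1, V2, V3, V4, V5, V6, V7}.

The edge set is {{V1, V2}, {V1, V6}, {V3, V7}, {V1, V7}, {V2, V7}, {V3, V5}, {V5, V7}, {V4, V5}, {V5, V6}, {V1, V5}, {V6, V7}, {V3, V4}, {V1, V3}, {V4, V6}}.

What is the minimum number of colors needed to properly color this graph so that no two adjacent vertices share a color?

V1, V5, V6, V7 are pairwise adjacent (a clique of size 4), so at least 4 colors are needed.
4 colors suffice: V1=3, V2=2, V3=4, V4=1, V5=2, V6=4, V7=1. Every edge joins two different colors.

4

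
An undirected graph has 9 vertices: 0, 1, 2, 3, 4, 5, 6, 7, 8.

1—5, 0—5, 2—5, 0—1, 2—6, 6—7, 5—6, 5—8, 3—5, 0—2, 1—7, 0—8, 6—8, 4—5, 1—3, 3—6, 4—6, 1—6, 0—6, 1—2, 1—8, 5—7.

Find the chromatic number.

5

0, 1, 5, 6, 8 are mutually adjacent (a clique of size 5), so at least 5 colors are needed.
5 colors suffice: color a → {5}; color b → {6}; color c → {1, 4}; color d → {0, 3, 7}; color e → {2, 8}. Each edge has distinct colors on its endpoints.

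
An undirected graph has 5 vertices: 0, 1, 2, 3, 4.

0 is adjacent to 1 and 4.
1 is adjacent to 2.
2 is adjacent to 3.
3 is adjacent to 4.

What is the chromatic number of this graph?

The cycle 0-1-2-3-4-0 has odd length 5, so it cannot be 2-colored; at least 3 colors are needed.
3 colors suffice: color a → {2, 4}; color b → {1, 3}; color c → {0}. No two adjacent vertices share a color.

3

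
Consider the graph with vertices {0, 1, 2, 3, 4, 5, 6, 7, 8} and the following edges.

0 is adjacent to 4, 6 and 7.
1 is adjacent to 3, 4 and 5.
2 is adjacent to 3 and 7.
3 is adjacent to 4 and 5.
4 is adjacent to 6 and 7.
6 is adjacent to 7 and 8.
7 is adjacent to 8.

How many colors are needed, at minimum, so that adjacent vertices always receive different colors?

0, 4, 6, 7 are pairwise adjacent (a clique of size 4), so at least 4 colors are needed.
4 colors suffice: color a → {3, 7}; color b → {2, 4, 5, 8}; color c → {1, 6}; color d → {0}. Each edge has distinct colors on its endpoints.

4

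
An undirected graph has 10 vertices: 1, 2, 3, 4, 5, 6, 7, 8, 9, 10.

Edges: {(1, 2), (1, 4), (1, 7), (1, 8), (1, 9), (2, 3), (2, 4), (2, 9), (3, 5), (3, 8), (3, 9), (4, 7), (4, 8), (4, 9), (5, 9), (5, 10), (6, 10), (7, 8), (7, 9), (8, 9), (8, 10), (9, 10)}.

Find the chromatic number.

1, 4, 7, 8, 9 form a clique, so at least 5 colors are needed.
5 colors suffice: color a → {6, 9}; color b → {2, 5, 8}; color c → {3, 4, 10}; color d → {1}; color e → {7}. Each edge has distinct colors on its endpoints.

5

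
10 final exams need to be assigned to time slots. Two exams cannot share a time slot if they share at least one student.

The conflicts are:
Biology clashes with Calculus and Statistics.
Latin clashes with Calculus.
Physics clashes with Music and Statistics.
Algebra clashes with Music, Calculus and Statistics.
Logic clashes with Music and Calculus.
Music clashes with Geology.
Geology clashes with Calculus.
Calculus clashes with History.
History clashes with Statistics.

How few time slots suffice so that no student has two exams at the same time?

2

Calculus and History conflict, so at least 2 time slots are needed.
2 time slots suffice: time slot 1 → {Music, Calculus, Statistics}; time slot 2 → {Biology, Latin, Physics, Algebra, Logic, Geology, History}. Each listed conflict is separated.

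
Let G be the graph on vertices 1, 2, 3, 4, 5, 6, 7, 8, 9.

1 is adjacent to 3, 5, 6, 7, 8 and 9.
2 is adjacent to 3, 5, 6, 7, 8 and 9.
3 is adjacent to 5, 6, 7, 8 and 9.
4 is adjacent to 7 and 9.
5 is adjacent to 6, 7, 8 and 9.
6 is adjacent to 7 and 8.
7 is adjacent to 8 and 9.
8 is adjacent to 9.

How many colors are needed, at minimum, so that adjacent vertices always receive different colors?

1, 3, 5, 6, 7, 8 form a clique, so at least 6 colors are needed.
6 colors suffice: 1=orange, 2=orange, 3=blue, 4=blue, 5=green, 6=yellow, 7=red, 8=purple, 9=yellow. No two adjacent vertices share a color.

6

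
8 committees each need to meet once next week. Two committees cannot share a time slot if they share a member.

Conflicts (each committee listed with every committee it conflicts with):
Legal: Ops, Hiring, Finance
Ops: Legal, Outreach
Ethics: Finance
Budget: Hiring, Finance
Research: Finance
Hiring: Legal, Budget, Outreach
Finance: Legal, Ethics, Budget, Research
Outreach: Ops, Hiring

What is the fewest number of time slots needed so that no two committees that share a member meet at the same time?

2

Budget and Hiring conflict, so at least 2 time slots are needed.
A valid assignment using 2 time slots: Legal=2, Ops=1, Ethics=2, Budget=2, Research=2, Hiring=1, Finance=1, Outreach=2. No two conflicting committees share a time slot.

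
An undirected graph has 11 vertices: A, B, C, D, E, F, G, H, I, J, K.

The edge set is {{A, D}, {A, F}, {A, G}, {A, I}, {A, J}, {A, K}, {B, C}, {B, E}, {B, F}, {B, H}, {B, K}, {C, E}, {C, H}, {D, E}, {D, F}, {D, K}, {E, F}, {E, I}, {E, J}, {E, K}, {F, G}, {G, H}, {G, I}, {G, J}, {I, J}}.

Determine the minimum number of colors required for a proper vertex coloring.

4

A, G, I, J are pairwise adjacent (a clique of size 4), so at least 4 colors are needed.
4 colors suffice: A=red, B=blue, C=green, D=blue, E=red, F=green, G=blue, H=red, I=yellow, J=green, K=green. Each edge has distinct colors on its endpoints.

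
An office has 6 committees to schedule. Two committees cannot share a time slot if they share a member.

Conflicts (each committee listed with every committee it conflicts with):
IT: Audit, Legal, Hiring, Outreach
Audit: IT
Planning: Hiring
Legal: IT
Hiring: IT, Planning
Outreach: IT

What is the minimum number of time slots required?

IT and Hiring conflict, so at least 2 time slots are needed.
Using 2 time slots: IT=1, Audit=2, Planning=1, Legal=2, Hiring=2, Outreach=2. Every pair that conflicts lands in different time slots.

2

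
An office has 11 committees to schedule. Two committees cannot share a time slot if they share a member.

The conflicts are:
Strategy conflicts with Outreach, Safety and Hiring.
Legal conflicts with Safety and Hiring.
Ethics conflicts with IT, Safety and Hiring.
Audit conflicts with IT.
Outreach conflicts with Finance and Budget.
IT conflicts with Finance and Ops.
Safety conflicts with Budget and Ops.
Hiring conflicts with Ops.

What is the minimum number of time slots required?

Ethics and Hiring conflict, so at least 2 time slots are needed.
2 time slots suffice: time slot 1 → {Outreach, IT, Safety, Hiring}; time slot 2 → {Strategy, Legal, Ethics, Audit, Finance, Budget, Ops}. No two conflicting committees share a time slot.

2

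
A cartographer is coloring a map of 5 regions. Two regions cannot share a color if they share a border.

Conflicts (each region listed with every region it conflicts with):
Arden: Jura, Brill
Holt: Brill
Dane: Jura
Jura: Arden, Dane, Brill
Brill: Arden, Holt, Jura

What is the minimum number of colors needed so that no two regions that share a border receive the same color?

Arden, Jura, Brill pairwise conflict, so at least 3 colors are needed.
3 colors suffice: color 1 → {Holt, Jura}; color 2 → {Dane, Brill}; color 3 → {Arden}. Each listed conflict is separated.

3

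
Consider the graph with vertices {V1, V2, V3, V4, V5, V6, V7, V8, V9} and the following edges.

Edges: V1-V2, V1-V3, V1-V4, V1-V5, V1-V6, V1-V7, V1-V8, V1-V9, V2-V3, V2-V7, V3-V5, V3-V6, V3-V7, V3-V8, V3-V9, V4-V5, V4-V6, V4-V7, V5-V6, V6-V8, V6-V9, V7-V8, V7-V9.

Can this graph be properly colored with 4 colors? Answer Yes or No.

The chromatic number is 4. V1, V3, V6, V9 are mutually adjacent (a clique of size 4), so at least 4 colors are needed.
A valid assignment using 4 colors: V1=1, V2=4, V3=2, V4=2, V5=4, V6=3, V7=3, V8=4, V9=4.
That is already a proper 4-coloring.

Yes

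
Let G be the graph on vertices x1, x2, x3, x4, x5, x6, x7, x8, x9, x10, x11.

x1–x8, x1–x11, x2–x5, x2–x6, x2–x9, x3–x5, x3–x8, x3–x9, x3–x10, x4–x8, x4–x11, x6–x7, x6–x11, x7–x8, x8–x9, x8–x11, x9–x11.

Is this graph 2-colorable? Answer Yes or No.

x1, x8, x11 form a triangle, so at least 3 colors are needed.
So 2 colors are not enough.

No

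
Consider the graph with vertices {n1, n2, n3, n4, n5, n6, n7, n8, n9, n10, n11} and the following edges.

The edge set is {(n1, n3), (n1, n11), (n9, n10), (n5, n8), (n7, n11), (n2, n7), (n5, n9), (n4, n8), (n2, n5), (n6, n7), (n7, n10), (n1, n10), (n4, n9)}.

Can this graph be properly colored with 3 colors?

The chromatic number is 3. The cycle n2-n7-n10-n9-n5-n2 has odd length 5, so it cannot be 2-colored; at least 3 colors are needed.
3 colors suffice: color 1 → {n1, n4, n5, n7}; color 2 → {n2, n3, n6, n8, n10, n11}; color 3 → {n9}.
That is already a proper 3-coloring.

Yes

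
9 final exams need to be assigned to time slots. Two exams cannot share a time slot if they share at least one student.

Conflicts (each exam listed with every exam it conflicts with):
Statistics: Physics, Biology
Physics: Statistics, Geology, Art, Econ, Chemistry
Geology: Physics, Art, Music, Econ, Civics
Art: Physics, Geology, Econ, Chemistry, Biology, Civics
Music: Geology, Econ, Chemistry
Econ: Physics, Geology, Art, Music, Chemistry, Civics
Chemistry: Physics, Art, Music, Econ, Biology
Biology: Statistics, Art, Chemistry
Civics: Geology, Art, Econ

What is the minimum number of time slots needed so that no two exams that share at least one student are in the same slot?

Physics, Geology, Art, Econ pairwise conflict, so at least 4 time slots are needed.
4 time slots suffice: Statistics=2, Physics=3, Geology=4, Art=2, Music=2, Econ=1, Chemistry=4, Biology=1, Civics=3. No two conflicting exams share a time slot.

4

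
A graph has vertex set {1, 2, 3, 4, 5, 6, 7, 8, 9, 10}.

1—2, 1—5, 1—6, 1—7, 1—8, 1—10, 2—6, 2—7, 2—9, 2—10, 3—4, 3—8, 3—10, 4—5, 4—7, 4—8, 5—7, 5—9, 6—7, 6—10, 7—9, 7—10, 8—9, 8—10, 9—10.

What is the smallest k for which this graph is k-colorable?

5

1, 2, 6, 7, 10 are pairwise adjacent (a clique of size 5), so at least 5 colors are needed.
A valid assignment using 5 colors: 1=green, 2=yellow, 3=yellow, 4=green, 5=red, 6=purple, 7=blue, 8=blue, 9=green, 10=red. Each edge has distinct colors on its endpoints.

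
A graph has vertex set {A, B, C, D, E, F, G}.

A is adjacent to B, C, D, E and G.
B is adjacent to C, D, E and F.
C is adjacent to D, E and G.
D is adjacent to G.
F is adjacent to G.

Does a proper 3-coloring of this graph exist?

A, B, C, E are mutually adjacent (a clique of size 4), so at least 4 colors are needed.
So 3 colors are not enough.

No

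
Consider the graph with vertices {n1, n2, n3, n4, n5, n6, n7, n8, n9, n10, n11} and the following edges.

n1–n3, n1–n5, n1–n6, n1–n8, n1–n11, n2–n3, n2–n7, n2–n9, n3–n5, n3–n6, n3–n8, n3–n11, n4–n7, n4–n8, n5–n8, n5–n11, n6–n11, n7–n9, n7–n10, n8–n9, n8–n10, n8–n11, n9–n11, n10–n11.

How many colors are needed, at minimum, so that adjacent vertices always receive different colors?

n1, n3, n5, n8, n11 are pairwise adjacent (a clique of size 5), so at least 5 colors are needed.
One proper 5-coloring: n1=Y, n2=B, n3=G, n4=B, n5=P, n6=R, n7=R, n8=R, n9=G, n10=G, n11=B. Each edge has distinct colors on its endpoints.

5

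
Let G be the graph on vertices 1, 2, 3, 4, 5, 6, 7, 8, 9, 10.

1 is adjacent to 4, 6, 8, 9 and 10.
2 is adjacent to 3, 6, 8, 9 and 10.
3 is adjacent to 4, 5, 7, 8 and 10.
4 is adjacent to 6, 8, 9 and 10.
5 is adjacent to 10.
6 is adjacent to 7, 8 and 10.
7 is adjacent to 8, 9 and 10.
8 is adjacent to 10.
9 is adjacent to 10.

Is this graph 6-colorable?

Yes

The chromatic number is 5. 1, 4, 6, 8, 10 are mutually adjacent (a clique of size 5), so at least 5 colors are needed.
A valid assignment using 5 colors: 1=e, 2=c, 3=d, 4=c, 5=b, 6=d, 7=c, 8=b, 9=b, 10=a.
Since 6 ≥ 5, a proper 6-coloring certainly exists.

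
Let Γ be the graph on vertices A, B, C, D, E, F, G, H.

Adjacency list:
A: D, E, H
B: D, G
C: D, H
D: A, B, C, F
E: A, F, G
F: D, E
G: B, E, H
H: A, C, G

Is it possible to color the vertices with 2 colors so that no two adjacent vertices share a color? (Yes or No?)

No

The cycle B-G-H-C-D-B has odd length 5, so it cannot be 2-colored; at least 3 colors are needed.
So 2 colors are not enough.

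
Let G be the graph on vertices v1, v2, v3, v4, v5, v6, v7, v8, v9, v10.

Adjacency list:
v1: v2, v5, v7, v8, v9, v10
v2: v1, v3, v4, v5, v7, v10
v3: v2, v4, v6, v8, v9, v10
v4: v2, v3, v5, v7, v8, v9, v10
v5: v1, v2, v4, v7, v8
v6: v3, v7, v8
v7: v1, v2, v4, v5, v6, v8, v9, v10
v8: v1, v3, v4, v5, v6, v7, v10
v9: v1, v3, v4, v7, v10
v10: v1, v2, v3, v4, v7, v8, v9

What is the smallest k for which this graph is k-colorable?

4

v1, v7, v9, v10 are mutually adjacent (a clique of size 4), so at least 4 colors are needed.
4 colors suffice: color red → {v3, v7}; color blue → {v5, v6, v10}; color green → {v1, v4}; color yellow → {v2, v8, v9}. No two adjacent vertices share a color.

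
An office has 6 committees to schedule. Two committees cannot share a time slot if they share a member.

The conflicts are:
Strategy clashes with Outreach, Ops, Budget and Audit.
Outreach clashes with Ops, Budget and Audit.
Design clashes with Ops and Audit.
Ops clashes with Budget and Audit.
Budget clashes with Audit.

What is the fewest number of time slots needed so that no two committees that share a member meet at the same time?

Strategy, Outreach, Ops, Budget, Audit are mutually in conflict, so at least 5 time slots are needed.
5 time slots suffice: time slot 1 → {Ops}; time slot 2 → {Audit}; time slot 3 → {Outreach, Design}; time slot 4 → {Strategy}; time slot 5 → {Budget}. No two conflicting committees share a time slot.

5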